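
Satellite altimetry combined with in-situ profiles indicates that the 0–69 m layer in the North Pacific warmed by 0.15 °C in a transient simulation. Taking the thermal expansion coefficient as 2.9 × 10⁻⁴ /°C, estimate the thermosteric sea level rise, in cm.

Δh = αΔT·H = 2.9×10⁻⁴ × 0.15 × 69 = 0.0030015 m

0.300 cm of thermosteric rise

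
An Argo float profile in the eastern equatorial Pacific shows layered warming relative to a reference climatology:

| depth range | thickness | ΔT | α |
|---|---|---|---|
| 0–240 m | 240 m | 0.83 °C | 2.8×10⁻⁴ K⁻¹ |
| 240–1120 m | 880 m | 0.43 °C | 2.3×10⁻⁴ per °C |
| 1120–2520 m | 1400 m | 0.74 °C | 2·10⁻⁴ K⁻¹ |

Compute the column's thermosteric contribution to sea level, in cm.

0–240 m: 2.8×10⁻⁴ × 240 × 0.83 = 0.055776 m
880 × 0.43 × 2.3×10⁻⁴ = 0.087032 m
1120–2520 m: 0.74 × 2×10⁻⁴ × 1400 = 0.20720 m
Δh = 0.055776 + 0.087032 + 0.20720 = 0.350008 m

35 cm of thermosteric rise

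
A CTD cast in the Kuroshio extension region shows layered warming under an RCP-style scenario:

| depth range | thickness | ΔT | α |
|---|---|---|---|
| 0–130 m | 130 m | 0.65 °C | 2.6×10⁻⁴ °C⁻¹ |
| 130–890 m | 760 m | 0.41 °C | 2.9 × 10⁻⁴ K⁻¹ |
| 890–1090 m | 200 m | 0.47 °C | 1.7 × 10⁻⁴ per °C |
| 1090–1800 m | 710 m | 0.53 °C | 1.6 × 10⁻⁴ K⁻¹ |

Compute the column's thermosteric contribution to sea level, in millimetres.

189 mm of thermosteric rise

130 × 2.6×10⁻⁴ × 0.65 = 0.02197 m
130–890 m: 2.9×10⁻⁴ × 0.41 × 760 = 0.090364 m
0.47 × 200 × 1.7×10⁻⁴ = 0.01598 m
1090–1800 m: 0.53 × 710 × 1.6×10⁻⁴ = 0.060208 m
Δh = 0.02197 + 0.090364 + 0.01598 + 0.060208 = 0.188522 m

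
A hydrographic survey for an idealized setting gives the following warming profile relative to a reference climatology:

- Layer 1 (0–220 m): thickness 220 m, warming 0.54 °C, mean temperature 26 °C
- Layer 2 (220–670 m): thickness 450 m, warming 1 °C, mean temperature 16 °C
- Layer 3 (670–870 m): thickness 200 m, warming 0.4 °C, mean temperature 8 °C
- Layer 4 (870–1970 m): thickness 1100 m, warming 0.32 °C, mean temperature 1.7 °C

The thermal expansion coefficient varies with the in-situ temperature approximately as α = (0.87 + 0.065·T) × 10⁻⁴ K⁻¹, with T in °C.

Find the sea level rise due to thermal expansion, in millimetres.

Layer 1: α = (0.87 + 0.065×26)×10⁻⁴ = 2.56×10⁻⁴ K⁻¹
Layer 2: α = (0.87 + 0.065×16)×10⁻⁴ = 1.91×10⁻⁴ K⁻¹
Layer 3: α = (0.87 + 0.065×8)×10⁻⁴ = 1.39×10⁻⁴ K⁻¹
Layer 4: α = (0.87 + 0.065×1.7)×10⁻⁴ = 0.9805×10⁻⁴ K⁻¹
Layer 1: 0.54 × 2.56×10⁻⁴ × 220 = 0.0304128 m
450 × 1 × 1.91×10⁻⁴ = 0.08595 m
Layer 3: 1.39×10⁻⁴ × 0.4 × 200 = 0.01112 m
870–1970 m: 0.32 × 0.9805×10⁻⁴ × 1100 = 0.0345136 m
Δh = 0.0304128 + 0.08595 + 0.01112 + 0.0345136 = 0.1619964 m ≈ 160 mm

160 mm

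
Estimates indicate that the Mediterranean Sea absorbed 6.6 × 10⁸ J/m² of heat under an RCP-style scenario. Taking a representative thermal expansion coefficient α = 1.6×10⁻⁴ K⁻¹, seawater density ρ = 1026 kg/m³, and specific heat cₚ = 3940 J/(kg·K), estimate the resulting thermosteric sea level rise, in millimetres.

Δh = αQ/(ρcₚ) = 1.6×10⁻⁴ × 6.6×10⁸ / (1026 × 3940) ≈ 0.026123 m

26.1 mm of thermosteric rise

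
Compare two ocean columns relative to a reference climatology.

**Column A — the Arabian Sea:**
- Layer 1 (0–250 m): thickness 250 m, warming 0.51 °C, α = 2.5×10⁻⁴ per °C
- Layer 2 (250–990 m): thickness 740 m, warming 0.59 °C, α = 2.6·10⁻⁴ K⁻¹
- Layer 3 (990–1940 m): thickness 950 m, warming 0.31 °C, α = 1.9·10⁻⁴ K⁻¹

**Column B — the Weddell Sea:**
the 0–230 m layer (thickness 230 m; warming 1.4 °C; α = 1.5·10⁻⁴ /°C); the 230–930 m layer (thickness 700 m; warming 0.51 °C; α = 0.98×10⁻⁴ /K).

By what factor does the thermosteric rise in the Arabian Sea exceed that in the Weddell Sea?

A Layer 1: 2.5×10⁻⁴ × 0.51 × 250 = 0.031875 m
A 2.6×10⁻⁴ × 0.59 × 740 = 0.113516 m
A 0.31 × 1.9×10⁻⁴ × 950 = 0.055955 m
A total: 0.201346 m
B 0–230 m: 1.4 × 230 × 1.5×10⁻⁴ = 0.04830 m
B 230–930 m: 0.98×10⁻⁴ × 0.51 × 700 = 0.034986 m
B total: 0.083286 m
Ratio: 0.201346 / 0.083286 ≈ 2.418

a factor of 2.42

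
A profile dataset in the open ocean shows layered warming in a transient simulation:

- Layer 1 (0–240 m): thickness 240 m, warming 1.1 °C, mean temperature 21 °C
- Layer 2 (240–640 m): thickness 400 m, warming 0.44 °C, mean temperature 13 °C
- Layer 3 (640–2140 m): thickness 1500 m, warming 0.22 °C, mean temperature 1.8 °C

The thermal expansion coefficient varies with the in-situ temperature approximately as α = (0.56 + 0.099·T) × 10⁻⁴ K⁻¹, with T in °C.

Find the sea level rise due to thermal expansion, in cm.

Layer 1: α = (0.56 + 0.099×21)×10⁻⁴ = 2.639×10⁻⁴ K⁻¹
Layer 2: α = (0.56 + 0.099×13)×10⁻⁴ = 1.847×10⁻⁴ K⁻¹
Layer 3: α = (0.56 + 0.099×1.8)×10⁻⁴ = 0.7382×10⁻⁴ K⁻¹
2.639×10⁻⁴ × 240 × 1.1 = 0.0696696 m
240–640 m: 0.44 × 400 × 1.847×10⁻⁴ = 0.0325072 m
0.22 × 1500 × 0.7382×10⁻⁴ = 0.0243606 m
Δh = 0.0696696 + 0.0325072 + 0.0243606 = 0.1265374 m ≈ 13 cm

13 cm of thermosteric rise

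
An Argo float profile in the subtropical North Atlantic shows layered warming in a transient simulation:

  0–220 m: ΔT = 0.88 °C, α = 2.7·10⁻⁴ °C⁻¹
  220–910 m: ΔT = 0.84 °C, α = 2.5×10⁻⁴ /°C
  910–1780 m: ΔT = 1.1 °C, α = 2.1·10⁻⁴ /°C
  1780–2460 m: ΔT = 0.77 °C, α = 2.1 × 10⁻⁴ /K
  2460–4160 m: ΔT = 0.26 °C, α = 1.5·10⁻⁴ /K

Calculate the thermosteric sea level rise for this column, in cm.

Layer 1: 0.88 × 220 × 2.7×10⁻⁴ = 0.052272 m
220–910 m: 690 × 2.5×10⁻⁴ × 0.84 = 0.14490 m
910–1780 m: 870 × 1.1 × 2.1×10⁻⁴ = 0.20097 m
2.1×10⁻⁴ × 680 × 0.77 = 0.109956 m
Layer 5: 1.5×10⁻⁴ × 1700 × 0.26 = 0.06630 m
Δh = 0.052272 + 0.14490 + 0.20097 + 0.109956 + 0.06630 = 0.574398 m

about 57 cm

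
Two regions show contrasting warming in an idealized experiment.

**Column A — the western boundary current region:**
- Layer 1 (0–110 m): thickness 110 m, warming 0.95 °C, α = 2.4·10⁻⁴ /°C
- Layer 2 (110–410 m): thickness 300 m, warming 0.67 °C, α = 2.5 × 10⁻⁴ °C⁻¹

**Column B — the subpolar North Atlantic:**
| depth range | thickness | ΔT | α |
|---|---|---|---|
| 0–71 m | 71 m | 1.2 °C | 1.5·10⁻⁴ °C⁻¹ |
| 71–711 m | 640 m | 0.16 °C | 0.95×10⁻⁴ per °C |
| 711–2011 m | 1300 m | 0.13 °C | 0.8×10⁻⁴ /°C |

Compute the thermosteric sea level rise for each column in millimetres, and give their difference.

A 0–110 m: 2.4×10⁻⁴ × 0.95 × 110 = 0.02508 m
A 0.67 × 2.5×10⁻⁴ × 300 = 0.05025 m
A total: 0.07533 m
B Layer 1: 71 × 1.5×10⁻⁴ × 1.2 = 0.01278 m
B 0.95×10⁻⁴ × 640 × 0.16 = 0.009728 m
B 0.13 × 0.8×10⁻⁴ × 1300 = 0.01352 m
B total: 0.036028 m
Difference: 0.07533 − 0.036028 = 0.039302 m

A: 75.3 mm; B: 36.0 mm; difference 39.3 mm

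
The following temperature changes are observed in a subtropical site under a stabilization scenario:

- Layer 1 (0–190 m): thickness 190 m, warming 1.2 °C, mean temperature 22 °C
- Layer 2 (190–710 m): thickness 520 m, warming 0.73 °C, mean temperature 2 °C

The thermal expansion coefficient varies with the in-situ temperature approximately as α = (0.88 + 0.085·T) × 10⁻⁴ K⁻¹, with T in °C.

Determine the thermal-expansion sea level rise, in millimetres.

Layer 1: α = (0.88 + 0.085×22)×10⁻⁴ = 2.75×10⁻⁴ K⁻¹
Layer 2: α = (0.88 + 0.085×2)×10⁻⁴ = 1.05×10⁻⁴ K⁻¹
0–190 m: 1.2 × 2.75×10⁻⁴ × 190 = 0.06270 m
Layer 2: 0.73 × 1.05×10⁻⁴ × 520 = 0.039858 m
Δh = 0.06270 + 0.039858 = 0.102558 m ≈ 100 mm

100 mm of thermosteric rise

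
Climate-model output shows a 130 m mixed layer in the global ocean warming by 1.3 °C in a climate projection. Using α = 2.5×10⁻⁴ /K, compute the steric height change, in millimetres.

Δh ≈ 42.3 mm

Δh = αΔT·H = 2.5×10⁻⁴ × 1.3 × 130 = 0.04225 m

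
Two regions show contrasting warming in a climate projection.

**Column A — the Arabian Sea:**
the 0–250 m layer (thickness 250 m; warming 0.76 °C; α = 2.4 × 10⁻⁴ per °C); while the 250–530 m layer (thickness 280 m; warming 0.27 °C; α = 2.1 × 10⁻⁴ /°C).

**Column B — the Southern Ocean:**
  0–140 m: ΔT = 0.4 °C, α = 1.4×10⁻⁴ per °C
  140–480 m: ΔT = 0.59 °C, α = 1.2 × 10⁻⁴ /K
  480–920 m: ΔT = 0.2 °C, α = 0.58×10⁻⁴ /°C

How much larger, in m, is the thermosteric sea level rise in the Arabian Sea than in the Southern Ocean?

Δh_A − Δh_B ≈ 0.0245 m

A 0–250 m: 250 × 0.76 × 2.4×10⁻⁴ = 0.04560 m
A 250–530 m: 280 × 2.1×10⁻⁴ × 0.27 = 0.015876 m
A total: 0.061476 m
B 0–140 m: 0.4 × 140 × 1.4×10⁻⁴ = 0.00784 m
B 0.59 × 1.2×10⁻⁴ × 340 = 0.024072 m
B 440 × 0.58×10⁻⁴ × 0.2 = 0.005104 m
B total: 0.037016 m
Difference: 0.061476 − 0.037016 = 0.02446 m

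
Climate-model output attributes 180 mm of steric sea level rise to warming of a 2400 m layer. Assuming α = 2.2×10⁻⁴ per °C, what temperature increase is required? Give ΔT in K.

ΔT = Δh/(αH) = 0.18 / (2.2×10⁻⁴ × 2400) ≈ 0.3409 K

about 0.341 K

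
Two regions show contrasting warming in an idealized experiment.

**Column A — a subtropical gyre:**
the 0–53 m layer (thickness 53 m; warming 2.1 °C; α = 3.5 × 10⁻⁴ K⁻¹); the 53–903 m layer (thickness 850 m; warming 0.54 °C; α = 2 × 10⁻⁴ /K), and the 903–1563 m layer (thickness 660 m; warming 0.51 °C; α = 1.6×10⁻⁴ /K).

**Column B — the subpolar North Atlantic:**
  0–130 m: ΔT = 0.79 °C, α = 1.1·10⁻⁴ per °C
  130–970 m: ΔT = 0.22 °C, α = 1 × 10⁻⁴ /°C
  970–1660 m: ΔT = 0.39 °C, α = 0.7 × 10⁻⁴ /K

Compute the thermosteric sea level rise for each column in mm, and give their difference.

A Layer 1: 3.5×10⁻⁴ × 2.1 × 53 = 0.038955 m
A 2×10⁻⁴ × 850 × 0.54 = 0.09180 m
A Layer 3: 0.51 × 1.6×10⁻⁴ × 660 = 0.053856 m
A total: 0.184611 m
B Layer 1: 0.79 × 130 × 1.1×10⁻⁴ = 0.011297 m
B 0.22 × 840 × 1×10⁻⁴ = 0.01848 m
B 0.39 × 0.7×10⁻⁴ × 690 = 0.018837 m
B total: 0.048614 m
Difference: 0.184611 − 0.048614 = 0.135997 m

Δh_A ≈ 185 mm, Δh_B ≈ 48.6 mm; difference ≈ 136 mm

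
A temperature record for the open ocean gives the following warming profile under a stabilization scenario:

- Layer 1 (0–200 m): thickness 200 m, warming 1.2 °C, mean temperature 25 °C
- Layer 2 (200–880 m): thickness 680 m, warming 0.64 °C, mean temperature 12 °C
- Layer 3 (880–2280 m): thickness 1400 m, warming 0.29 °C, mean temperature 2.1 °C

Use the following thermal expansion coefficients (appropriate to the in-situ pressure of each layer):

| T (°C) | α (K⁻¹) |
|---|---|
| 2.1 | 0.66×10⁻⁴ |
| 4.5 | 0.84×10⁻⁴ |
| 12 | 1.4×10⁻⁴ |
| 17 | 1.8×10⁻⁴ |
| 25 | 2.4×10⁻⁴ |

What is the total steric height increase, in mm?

Layer 1 at 25 °C → α = 2.4×10⁻⁴ K⁻¹
Layer 2 at 12 °C → α = 1.4×10⁻⁴ K⁻¹
Layer 3 at 2.1 °C → α = 0.66×10⁻⁴ K⁻¹
0–200 m: 2.4×10⁻⁴ × 1.2 × 200 = 0.05760 m
0.64 × 680 × 1.4×10⁻⁴ = 0.060928 m
880–2280 m: 1400 × 0.29 × 0.66×10⁻⁴ = 0.026796 m
Δh = 0.05760 + 0.060928 + 0.026796 = 0.145324 m

150 mm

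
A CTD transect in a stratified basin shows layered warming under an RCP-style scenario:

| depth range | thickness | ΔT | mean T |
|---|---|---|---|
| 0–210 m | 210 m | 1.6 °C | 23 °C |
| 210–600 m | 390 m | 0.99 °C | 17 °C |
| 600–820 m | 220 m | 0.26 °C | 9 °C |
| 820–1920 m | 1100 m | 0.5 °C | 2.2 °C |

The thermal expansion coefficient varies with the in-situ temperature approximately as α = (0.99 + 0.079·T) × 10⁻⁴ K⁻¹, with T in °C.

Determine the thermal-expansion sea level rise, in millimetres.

Layer 1: α = (0.99 + 0.079×23)×10⁻⁴ = 2.807×10⁻⁴ K⁻¹
Layer 2: α = (0.99 + 0.079×17)×10⁻⁴ = 2.333×10⁻⁴ K⁻¹
Layer 3: α = (0.99 + 0.079×9)×10⁻⁴ = 1.701×10⁻⁴ K⁻¹
Layer 4: α = (0.99 + 0.079×2.2)×10⁻⁴ = 1.1638×10⁻⁴ K⁻¹
Layer 1: 210 × 1.6 × 2.807×10⁻⁴ = 0.0943152 m
Layer 2: 0.99 × 390 × 2.333×10⁻⁴ = 0.09007713 m
600–820 m: 1.701×10⁻⁴ × 0.26 × 220 = 0.00972972 m
820–1920 m: 1.1638×10⁻⁴ × 0.5 × 1100 = 0.064009 m
Δh = 0.0943152 + 0.09007713 + 0.00972972 + 0.064009 = 0.25813105 m ≈ 258 mm

about 258 mm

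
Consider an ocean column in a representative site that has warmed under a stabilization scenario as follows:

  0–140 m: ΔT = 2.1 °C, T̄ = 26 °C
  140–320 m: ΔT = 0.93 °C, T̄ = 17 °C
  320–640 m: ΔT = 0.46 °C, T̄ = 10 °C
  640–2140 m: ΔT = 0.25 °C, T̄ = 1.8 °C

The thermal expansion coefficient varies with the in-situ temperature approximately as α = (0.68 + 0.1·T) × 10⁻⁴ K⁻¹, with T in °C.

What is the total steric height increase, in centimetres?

19.3 cm

Layer 1: α = (0.68 + 0.1×26)×10⁻⁴ = 3.28×10⁻⁴ K⁻¹
Layer 2: α = (0.68 + 0.1×17)×10⁻⁴ = 2.38×10⁻⁴ K⁻¹
Layer 3: α = (0.68 + 0.1×10)×10⁻⁴ = 1.68×10⁻⁴ K⁻¹
Layer 4: α = (0.68 + 0.1×1.8)×10⁻⁴ = 0.86×10⁻⁴ K⁻¹
Layer 1: 2.1 × 3.28×10⁻⁴ × 140 = 0.096432 m
140–320 m: 2.38×10⁻⁴ × 180 × 0.93 = 0.0398412 m
320–640 m: 0.46 × 1.68×10⁻⁴ × 320 = 0.0247296 m
0.86×10⁻⁴ × 0.25 × 1500 = 0.03225 m
Δh = 0.096432 + 0.0398412 + 0.0247296 + 0.03225 = 0.1932528 m ≈ 19.3 cm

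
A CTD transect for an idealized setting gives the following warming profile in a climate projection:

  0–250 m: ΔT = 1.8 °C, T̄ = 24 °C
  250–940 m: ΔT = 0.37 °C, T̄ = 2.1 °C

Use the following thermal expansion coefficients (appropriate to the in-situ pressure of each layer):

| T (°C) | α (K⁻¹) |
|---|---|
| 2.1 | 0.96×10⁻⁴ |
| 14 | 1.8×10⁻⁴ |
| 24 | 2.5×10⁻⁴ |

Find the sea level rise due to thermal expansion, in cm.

Layer 1 at 24 °C → α = 2.5×10⁻⁴ K⁻¹
Layer 2 at 2.1 °C → α = 0.96×10⁻⁴ K⁻¹
0–250 m: 1.8 × 250 × 2.5×10⁻⁴ = 0.11250 m
690 × 0.96×10⁻⁴ × 0.37 = 0.0245088 m
Δh = 0.11250 + 0.0245088 = 0.1370088 m

14 cm of thermosteric rise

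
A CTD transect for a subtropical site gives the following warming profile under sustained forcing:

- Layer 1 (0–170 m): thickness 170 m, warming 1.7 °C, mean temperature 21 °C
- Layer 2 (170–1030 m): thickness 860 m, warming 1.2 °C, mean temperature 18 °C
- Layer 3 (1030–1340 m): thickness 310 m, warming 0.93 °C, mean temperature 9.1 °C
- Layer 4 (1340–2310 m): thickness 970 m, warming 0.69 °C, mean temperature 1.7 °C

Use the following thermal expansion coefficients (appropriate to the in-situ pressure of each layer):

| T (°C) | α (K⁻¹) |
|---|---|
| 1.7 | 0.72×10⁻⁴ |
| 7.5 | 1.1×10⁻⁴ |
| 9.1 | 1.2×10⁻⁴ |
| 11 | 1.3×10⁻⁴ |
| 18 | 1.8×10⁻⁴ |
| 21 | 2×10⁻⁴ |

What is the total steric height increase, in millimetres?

Layer 1 at 21 °C → α = 2×10⁻⁴ K⁻¹
Layer 2 at 18 °C → α = 1.8×10⁻⁴ K⁻¹
Layer 3 at 9.1 °C → α = 1.2×10⁻⁴ K⁻¹
Layer 4 at 1.7 °C → α = 0.72×10⁻⁴ K⁻¹
2×10⁻⁴ × 1.7 × 170 = 0.05780 m
1.8×10⁻⁴ × 860 × 1.2 = 0.18576 m
Layer 3: 1.2×10⁻⁴ × 0.93 × 310 = 0.034596 m
1340–2310 m: 0.72×10⁻⁴ × 970 × 0.69 = 0.0481896 m
Δh = 0.05780 + 0.18576 + 0.034596 + 0.0481896 = 0.3263456 m ≈ 326 mm

Δh = 326 mm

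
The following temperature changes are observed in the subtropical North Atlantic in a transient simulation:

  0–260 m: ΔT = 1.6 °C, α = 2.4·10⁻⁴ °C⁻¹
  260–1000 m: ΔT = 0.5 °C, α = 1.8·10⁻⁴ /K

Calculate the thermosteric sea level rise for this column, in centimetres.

Δh = 17 cm

0–260 m: 260 × 2.4×10⁻⁴ × 1.6 = 0.09984 m
1.8×10⁻⁴ × 740 × 0.5 = 0.06660 m
Δh = 0.09984 + 0.06660 = 0.16644 m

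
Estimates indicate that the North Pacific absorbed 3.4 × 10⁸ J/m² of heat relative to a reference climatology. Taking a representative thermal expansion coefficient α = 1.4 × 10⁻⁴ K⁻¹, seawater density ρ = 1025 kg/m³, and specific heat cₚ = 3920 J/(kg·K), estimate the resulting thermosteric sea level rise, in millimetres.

about 12 mm

Δh = αQ/(ρcₚ) = 1.4×10⁻⁴ × 3.4×10⁸ / (1025 × 3920) ≈ 0.011847 m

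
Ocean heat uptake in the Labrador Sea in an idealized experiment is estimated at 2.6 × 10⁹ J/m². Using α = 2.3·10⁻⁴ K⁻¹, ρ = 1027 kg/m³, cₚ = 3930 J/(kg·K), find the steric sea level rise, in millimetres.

Δh = αQ/(ρcₚ) = 2.3×10⁻⁴ × 2.6×10⁹ / (1027 × 3930) ≈ 0.14816 m

Δh = 148 mm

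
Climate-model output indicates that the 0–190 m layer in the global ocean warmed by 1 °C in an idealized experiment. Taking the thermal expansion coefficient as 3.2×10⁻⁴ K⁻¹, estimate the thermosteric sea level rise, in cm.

Δh = αΔT·H = 3.2×10⁻⁴ × 1 × 190 = 0.06080 m

about 6.08 cm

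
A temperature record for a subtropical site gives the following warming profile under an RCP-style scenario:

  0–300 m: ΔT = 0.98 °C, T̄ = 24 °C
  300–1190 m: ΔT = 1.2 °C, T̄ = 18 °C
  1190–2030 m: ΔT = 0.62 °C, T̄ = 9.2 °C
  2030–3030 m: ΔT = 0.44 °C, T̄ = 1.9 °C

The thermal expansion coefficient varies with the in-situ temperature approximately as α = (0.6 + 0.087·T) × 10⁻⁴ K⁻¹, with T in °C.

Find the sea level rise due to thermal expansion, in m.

Layer 1: α = (0.6 + 0.087×24)×10⁻⁴ = 2.688×10⁻⁴ K⁻¹
Layer 2: α = (0.6 + 0.087×18)×10⁻⁴ = 2.166×10⁻⁴ K⁻¹
Layer 3: α = (0.6 + 0.087×9.2)×10⁻⁴ = 1.4004×10⁻⁴ K⁻¹
Layer 4: α = (0.6 + 0.087×1.9)×10⁻⁴ = 0.7653×10⁻⁴ K⁻¹
2.688×10⁻⁴ × 0.98 × 300 = 0.0790272 m
Layer 2: 2.166×10⁻⁴ × 1.2 × 890 = 0.2313288 m
0.62 × 1.4004×10⁻⁴ × 840 = 0.072932832 m
Layer 4: 0.44 × 0.7653×10⁻⁴ × 1000 = 0.0336732 m
Δh = 0.0790272 + 0.2313288 + 0.072932832 + 0.0336732 = 0.416962032 m

Δh = 0.417 m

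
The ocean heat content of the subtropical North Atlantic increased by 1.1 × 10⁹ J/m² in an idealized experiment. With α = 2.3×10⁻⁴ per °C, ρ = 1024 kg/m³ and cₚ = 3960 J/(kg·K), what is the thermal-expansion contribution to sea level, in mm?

about 62.4 mm

Δh = αQ/(ρcₚ) = 2.3×10⁻⁴ × 1.1×10⁹ / (1024 × 3960) ≈ 0.062391 m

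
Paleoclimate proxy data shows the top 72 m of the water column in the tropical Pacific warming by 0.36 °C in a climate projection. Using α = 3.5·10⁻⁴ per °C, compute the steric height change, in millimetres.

Δh ≈ 9.1 mm

Δh = αΔT·H = 3.5×10⁻⁴ × 0.36 × 72 = 0.009072 m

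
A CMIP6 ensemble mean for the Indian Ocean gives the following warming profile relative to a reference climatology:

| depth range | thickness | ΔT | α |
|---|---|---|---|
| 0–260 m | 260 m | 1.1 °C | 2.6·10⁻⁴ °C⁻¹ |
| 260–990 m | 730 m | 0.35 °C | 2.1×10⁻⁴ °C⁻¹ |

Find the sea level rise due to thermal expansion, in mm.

128 mm

2.6×10⁻⁴ × 260 × 1.1 = 0.07436 m
2.1×10⁻⁴ × 0.35 × 730 = 0.053655 m
Δh = 0.07436 + 0.053655 = 0.128015 m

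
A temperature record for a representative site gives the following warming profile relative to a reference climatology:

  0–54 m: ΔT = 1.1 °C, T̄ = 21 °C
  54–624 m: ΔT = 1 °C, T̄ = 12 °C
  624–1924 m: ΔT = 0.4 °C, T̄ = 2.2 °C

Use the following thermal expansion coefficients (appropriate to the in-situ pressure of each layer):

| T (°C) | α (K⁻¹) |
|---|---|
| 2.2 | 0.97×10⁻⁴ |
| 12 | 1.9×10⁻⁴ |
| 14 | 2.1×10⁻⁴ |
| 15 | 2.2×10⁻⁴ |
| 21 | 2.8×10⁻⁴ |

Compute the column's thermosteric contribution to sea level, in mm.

Layer 1 at 21 °C → α = 2.8×10⁻⁴ K⁻¹
Layer 2 at 12 °C → α = 1.9×10⁻⁴ K⁻¹
Layer 3 at 2.2 °C → α = 0.97×10⁻⁴ K⁻¹
0–54 m: 54 × 1.1 × 2.8×10⁻⁴ = 0.016632 m
1.9×10⁻⁴ × 1 × 570 = 0.10830 m
0.4 × 1300 × 0.97×10⁻⁴ = 0.05044 m
Δh = 0.016632 + 0.10830 + 0.05044 = 0.175372 m

about 175 mm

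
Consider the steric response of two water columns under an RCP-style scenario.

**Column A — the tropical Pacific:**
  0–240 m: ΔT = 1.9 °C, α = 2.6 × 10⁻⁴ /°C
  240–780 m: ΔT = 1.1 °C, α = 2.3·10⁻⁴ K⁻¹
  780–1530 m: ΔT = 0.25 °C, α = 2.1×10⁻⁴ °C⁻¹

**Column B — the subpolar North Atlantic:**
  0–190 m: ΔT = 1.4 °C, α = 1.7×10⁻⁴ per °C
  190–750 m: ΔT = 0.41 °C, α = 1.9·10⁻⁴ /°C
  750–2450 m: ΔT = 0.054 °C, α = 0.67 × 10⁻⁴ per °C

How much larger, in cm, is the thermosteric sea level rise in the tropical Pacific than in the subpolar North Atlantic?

20.0 cm larger

A 240 × 2.6×10⁻⁴ × 1.9 = 0.11856 m
A 540 × 2.3×10⁻⁴ × 1.1 = 0.13662 m
A Layer 3: 750 × 0.25 × 2.1×10⁻⁴ = 0.039375 m
A total: 0.294555 m
B 1.4 × 190 × 1.7×10⁻⁴ = 0.04522 m
B 1.9×10⁻⁴ × 560 × 0.41 = 0.043624 m
B Layer 3: 1700 × 0.67×10⁻⁴ × 0.054 = 0.0061506 m
B total: 0.0949946 m
Difference: 0.294555 − 0.0949946 = 0.1995604 m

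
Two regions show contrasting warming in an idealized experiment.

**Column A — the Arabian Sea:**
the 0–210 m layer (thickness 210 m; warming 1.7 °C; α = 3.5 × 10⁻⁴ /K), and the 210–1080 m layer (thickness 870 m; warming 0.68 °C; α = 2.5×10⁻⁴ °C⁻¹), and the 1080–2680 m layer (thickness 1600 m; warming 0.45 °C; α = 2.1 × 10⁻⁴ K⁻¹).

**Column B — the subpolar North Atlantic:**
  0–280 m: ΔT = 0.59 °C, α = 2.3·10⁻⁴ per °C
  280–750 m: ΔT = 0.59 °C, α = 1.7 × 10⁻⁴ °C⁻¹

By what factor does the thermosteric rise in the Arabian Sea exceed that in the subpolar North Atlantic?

4.98

A 0–210 m: 3.5×10⁻⁴ × 210 × 1.7 = 0.12495 m
A Layer 2: 2.5×10⁻⁴ × 0.68 × 870 = 0.14790 m
A 1600 × 0.45 × 2.1×10⁻⁴ = 0.15120 m
A total: 0.42405 m
B 2.3×10⁻⁴ × 280 × 0.59 = 0.037996 m
B Layer 2: 470 × 1.7×10⁻⁴ × 0.59 = 0.047141 m
B total: 0.085137 m
Ratio: 0.42405 / 0.085137 ≈ 4.981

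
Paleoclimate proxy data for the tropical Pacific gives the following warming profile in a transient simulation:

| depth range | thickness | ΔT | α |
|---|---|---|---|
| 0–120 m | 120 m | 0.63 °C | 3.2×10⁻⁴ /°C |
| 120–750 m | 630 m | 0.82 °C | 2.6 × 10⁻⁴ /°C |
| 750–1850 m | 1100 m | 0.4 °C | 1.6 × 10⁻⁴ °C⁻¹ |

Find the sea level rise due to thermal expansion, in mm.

Δh ≈ 230 mm

Layer 1: 3.2×10⁻⁴ × 0.63 × 120 = 0.024192 m
120–750 m: 2.6×10⁻⁴ × 630 × 0.82 = 0.134316 m
Layer 3: 1.6×10⁻⁴ × 1100 × 0.4 = 0.07040 m
Δh = 0.024192 + 0.134316 + 0.07040 = 0.228908 m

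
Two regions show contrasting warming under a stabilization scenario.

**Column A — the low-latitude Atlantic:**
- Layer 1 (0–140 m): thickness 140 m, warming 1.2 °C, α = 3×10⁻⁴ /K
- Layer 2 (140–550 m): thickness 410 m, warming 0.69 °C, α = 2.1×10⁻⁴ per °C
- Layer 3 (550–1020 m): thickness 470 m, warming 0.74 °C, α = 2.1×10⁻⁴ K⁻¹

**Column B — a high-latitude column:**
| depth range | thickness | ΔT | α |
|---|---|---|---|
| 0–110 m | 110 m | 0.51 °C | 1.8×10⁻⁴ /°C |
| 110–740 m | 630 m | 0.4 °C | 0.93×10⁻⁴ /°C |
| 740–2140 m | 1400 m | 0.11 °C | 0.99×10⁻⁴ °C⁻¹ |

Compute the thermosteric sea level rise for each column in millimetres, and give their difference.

A Layer 1: 1.2 × 140 × 3×10⁻⁴ = 0.05040 m
A Layer 2: 0.69 × 410 × 2.1×10⁻⁴ = 0.059409 m
A 550–1020 m: 0.74 × 470 × 2.1×10⁻⁴ = 0.073038 m
A total: 0.182847 m
B 110 × 1.8×10⁻⁴ × 0.51 = 0.010098 m
B Layer 2: 630 × 0.4 × 0.93×10⁻⁴ = 0.023436 m
B 0.99×10⁻⁴ × 1400 × 0.11 = 0.015246 m
B total: 0.04878 m
Difference: 0.182847 − 0.04878 = 0.134067 m

A: 180 mm; B: 49 mm; difference 130 mm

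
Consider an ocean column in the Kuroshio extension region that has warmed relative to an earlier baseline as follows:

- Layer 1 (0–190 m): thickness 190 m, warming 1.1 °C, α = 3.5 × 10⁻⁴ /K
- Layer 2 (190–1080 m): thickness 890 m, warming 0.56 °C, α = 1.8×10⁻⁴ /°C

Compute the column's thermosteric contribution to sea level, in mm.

190 × 3.5×10⁻⁴ × 1.1 = 0.07315 m
190–1080 m: 1.8×10⁻⁴ × 890 × 0.56 = 0.089712 m
Δh = 0.07315 + 0.089712 = 0.162862 m ≈ 163 mm

163 mm of thermosteric rise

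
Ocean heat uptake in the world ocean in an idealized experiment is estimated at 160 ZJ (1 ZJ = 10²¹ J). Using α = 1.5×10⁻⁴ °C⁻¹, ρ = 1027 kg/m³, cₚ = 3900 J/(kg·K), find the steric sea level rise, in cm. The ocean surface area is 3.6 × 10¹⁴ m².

Per unit area: Q = 160×10²¹ / (3.6×10¹⁴) ≈ 4.444×10⁸ J/m²
Δh = αQ/(ρcₚ) = 1.5×10⁻⁴ × 4.444×10⁸ / (1027 × 3900) ≈ 0.016643 m

1.66 cm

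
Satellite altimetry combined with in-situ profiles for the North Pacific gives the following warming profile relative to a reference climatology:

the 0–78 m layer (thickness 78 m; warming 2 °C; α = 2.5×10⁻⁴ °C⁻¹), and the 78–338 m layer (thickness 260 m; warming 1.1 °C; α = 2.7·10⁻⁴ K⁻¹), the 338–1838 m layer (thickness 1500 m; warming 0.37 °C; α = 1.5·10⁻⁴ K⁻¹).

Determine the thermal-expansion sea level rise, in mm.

0–78 m: 2.5×10⁻⁴ × 2 × 78 = 0.03900 m
78–338 m: 260 × 2.7×10⁻⁴ × 1.1 = 0.07722 m
1500 × 1.5×10⁻⁴ × 0.37 = 0.08325 m
Δh = 0.03900 + 0.07722 + 0.08325 = 0.19947 m ≈ 199 mm

Δh = 199 mm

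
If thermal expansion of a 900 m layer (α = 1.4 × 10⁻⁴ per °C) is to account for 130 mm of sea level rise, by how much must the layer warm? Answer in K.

ΔT = Δh/(αH) = 0.13 / (1.4×10⁻⁴ × 900) ≈ 1.032 K

ΔT ≈ 1.03 K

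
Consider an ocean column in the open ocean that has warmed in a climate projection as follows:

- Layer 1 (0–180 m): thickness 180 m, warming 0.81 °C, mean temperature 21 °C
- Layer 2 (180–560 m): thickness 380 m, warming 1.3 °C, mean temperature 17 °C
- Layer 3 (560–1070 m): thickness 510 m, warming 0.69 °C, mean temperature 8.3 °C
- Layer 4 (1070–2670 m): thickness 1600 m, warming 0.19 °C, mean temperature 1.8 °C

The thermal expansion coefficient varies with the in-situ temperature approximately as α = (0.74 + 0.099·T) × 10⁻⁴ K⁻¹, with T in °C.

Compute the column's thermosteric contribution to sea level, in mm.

Layer 1: α = (0.74 + 0.099×21)×10⁻⁴ = 2.819×10⁻⁴ K⁻¹
Layer 2: α = (0.74 + 0.099×17)×10⁻⁴ = 2.423×10⁻⁴ K⁻¹
Layer 3: α = (0.74 + 0.099×8.3)×10⁻⁴ = 1.5617×10⁻⁴ K⁻¹
Layer 4: α = (0.74 + 0.099×1.8)×10⁻⁴ = 0.9182×10⁻⁴ K⁻¹
0–180 m: 180 × 0.81 × 2.819×10⁻⁴ = 0.04110102 m
180–560 m: 380 × 1.3 × 2.423×10⁻⁴ = 0.1196962 m
1.5617×10⁻⁴ × 0.69 × 510 = 0.054956223 m
Layer 4: 0.9182×10⁻⁴ × 1600 × 0.19 = 0.02791328 m
Δh = 0.04110102 + 0.1196962 + 0.054956223 + 0.02791328 = 0.243666723 m

about 244 mm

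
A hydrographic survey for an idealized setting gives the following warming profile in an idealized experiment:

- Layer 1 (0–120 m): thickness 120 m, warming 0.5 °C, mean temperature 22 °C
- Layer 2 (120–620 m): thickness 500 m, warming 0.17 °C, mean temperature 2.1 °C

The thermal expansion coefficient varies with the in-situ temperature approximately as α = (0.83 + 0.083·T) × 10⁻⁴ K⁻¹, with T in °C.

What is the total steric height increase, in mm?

Layer 1: α = (0.83 + 0.083×22)×10⁻⁴ = 2.656×10⁻⁴ K⁻¹
Layer 2: α = (0.83 + 0.083×2.1)×10⁻⁴ = 1.0043×10⁻⁴ K⁻¹
120 × 2.656×10⁻⁴ × 0.5 = 0.015936 m
120–620 m: 0.17 × 500 × 1.0043×10⁻⁴ = 0.00853655 m
Δh = 0.015936 + 0.00853655 = 0.02447255 m

24.5 mm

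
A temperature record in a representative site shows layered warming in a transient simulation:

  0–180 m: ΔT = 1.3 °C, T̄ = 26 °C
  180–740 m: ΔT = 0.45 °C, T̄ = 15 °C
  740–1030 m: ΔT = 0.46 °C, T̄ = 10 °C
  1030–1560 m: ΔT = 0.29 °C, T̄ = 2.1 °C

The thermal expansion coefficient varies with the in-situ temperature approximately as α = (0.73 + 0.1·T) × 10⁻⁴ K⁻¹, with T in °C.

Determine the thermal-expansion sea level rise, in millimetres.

Layer 1: α = (0.73 + 0.1×26)×10⁻⁴ = 3.33×10⁻⁴ K⁻¹
Layer 2: α = (0.73 + 0.1×15)×10⁻⁴ = 2.23×10⁻⁴ K⁻¹
Layer 3: α = (0.73 + 0.1×10)×10⁻⁴ = 1.73×10⁻⁴ K⁻¹
Layer 4: α = (0.73 + 0.1×2.1)×10⁻⁴ = 0.94×10⁻⁴ K⁻¹
Layer 1: 1.3 × 3.33×10⁻⁴ × 180 = 0.077922 m
2.23×10⁻⁴ × 560 × 0.45 = 0.056196 m
290 × 1.73×10⁻⁴ × 0.46 = 0.0230782 m
1030–1560 m: 0.29 × 0.94×10⁻⁴ × 530 = 0.0144478 m
Δh = 0.077922 + 0.056196 + 0.0230782 + 0.0144478 = 0.171644 m

172 mm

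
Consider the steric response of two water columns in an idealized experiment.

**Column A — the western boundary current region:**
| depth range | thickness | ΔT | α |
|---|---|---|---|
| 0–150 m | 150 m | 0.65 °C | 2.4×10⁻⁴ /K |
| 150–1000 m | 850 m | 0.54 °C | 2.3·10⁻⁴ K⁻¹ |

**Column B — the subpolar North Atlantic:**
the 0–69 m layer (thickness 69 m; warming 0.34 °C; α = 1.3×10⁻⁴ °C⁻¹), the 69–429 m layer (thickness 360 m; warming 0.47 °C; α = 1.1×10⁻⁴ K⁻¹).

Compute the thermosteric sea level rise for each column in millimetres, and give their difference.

A Layer 1: 150 × 0.65 × 2.4×10⁻⁴ = 0.02340 m
A 150–1000 m: 2.3×10⁻⁴ × 850 × 0.54 = 0.10557 m
A total: 0.12897 m
B Layer 1: 0.34 × 69 × 1.3×10⁻⁴ = 0.0030498 m
B 69–429 m: 360 × 0.47 × 1.1×10⁻⁴ = 0.018612 m
B total: 0.0216618 m
Difference: 0.12897 − 0.0216618 = 0.1073082 m

A: 130 mm; B: 22 mm; difference 110 mm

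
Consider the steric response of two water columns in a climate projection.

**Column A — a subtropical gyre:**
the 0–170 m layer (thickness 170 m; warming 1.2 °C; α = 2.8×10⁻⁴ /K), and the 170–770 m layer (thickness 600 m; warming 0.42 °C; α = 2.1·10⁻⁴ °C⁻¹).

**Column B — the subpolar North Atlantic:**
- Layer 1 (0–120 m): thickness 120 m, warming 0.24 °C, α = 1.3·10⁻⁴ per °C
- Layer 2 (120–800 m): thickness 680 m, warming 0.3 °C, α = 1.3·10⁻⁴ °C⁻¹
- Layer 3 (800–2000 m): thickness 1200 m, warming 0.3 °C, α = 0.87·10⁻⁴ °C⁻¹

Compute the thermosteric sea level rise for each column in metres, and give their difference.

Δh_A ≈ 0.110 m, Δh_B ≈ 0.0616 m; difference ≈ 0.0485 m

A Layer 1: 2.8×10⁻⁴ × 170 × 1.2 = 0.05712 m
A Layer 2: 0.42 × 2.1×10⁻⁴ × 600 = 0.05292 m
A total: 0.11004 m
B 0–120 m: 120 × 1.3×10⁻⁴ × 0.24 = 0.003744 m
B Layer 2: 1.3×10⁻⁴ × 680 × 0.3 = 0.02652 m
B 1200 × 0.3 × 0.87×10⁻⁴ = 0.03132 m
B total: 0.061584 m
Difference: 0.11004 − 0.061584 = 0.048456 m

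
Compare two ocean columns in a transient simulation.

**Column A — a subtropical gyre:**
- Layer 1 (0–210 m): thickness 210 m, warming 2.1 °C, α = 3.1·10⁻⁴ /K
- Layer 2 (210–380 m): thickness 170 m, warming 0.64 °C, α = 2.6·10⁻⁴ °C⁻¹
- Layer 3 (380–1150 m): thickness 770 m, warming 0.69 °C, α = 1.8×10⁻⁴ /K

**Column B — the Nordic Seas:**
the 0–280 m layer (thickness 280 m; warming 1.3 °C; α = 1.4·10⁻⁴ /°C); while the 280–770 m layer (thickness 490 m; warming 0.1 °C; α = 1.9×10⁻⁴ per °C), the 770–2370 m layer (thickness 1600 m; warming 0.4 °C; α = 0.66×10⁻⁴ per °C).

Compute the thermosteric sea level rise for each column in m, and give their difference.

A Layer 1: 2.1 × 3.1×10⁻⁴ × 210 = 0.13671 m
A 210–380 m: 0.64 × 2.6×10⁻⁴ × 170 = 0.028288 m
A 380–1150 m: 1.8×10⁻⁴ × 0.69 × 770 = 0.095634 m
A total: 0.260632 m
B 0–280 m: 280 × 1.4×10⁻⁴ × 1.3 = 0.05096 m
B 490 × 1.9×10⁻⁴ × 0.1 = 0.00931 m
B 770–2370 m: 0.4 × 1600 × 0.66×10⁻⁴ = 0.04224 m
B total: 0.10251 m
Difference: 0.260632 − 0.10251 = 0.158122 m

Δh_A ≈ 0.261 m, Δh_B ≈ 0.103 m; difference ≈ 0.158 m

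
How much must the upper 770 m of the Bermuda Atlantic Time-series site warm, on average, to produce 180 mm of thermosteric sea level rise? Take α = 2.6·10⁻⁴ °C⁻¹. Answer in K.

ΔT = Δh/(αH) = 0.18 / (2.6×10⁻⁴ × 770) ≈ 0.8991 K

0.899 K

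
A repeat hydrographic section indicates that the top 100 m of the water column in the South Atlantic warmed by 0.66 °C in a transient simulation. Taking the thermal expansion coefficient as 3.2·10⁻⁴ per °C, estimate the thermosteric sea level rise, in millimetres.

Δh = αΔT·H = 3.2×10⁻⁴ × 0.66 × 100 = 0.02112 m

Δh ≈ 21 mm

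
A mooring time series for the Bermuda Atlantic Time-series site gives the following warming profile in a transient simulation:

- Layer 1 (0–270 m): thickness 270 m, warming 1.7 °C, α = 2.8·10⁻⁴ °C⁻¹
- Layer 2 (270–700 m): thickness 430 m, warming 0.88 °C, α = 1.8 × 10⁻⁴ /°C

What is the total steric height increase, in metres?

Layer 1: 1.7 × 270 × 2.8×10⁻⁴ = 0.12852 m
270–700 m: 430 × 1.8×10⁻⁴ × 0.88 = 0.068112 m
Δh = 0.12852 + 0.068112 = 0.196632 m

Δh ≈ 0.197 m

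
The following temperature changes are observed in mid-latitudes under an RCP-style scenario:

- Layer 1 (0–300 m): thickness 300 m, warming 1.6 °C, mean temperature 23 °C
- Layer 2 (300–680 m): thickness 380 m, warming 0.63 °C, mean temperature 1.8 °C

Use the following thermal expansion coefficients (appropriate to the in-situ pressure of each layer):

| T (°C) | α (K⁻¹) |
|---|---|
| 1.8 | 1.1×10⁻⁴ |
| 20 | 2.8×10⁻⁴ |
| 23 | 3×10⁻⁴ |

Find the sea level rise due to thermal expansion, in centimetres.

17 cm of thermosteric rise

Layer 1 at 23 °C → α = 3×10⁻⁴ K⁻¹
Layer 2 at 1.8 °C → α = 1.1×10⁻⁴ K⁻¹
0–300 m: 1.6 × 300 × 3×10⁻⁴ = 0.14400 m
1.1×10⁻⁴ × 380 × 0.63 = 0.026334 m
Δh = 0.14400 + 0.026334 = 0.170334 m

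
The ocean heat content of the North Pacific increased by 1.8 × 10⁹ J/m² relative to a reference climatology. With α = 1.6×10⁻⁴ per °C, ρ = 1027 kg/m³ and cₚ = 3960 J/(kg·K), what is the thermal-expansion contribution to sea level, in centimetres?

Δh = 7.1 cm

Δh = αQ/(ρcₚ) = 1.6×10⁻⁴ × 1.8×10⁹ / (1027 × 3960) ≈ 0.070815 m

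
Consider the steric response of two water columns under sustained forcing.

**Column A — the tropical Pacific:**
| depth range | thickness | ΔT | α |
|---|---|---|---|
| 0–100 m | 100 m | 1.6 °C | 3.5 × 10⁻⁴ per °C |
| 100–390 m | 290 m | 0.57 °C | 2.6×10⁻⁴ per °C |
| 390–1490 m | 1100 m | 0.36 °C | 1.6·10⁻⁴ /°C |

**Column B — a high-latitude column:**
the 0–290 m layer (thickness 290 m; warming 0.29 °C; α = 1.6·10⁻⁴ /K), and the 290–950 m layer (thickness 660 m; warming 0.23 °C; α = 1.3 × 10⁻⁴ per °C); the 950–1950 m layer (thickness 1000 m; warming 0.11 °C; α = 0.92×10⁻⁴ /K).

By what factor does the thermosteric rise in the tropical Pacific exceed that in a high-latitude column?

3.75

A 100 × 3.5×10⁻⁴ × 1.6 = 0.05600 m
A Layer 2: 0.57 × 290 × 2.6×10⁻⁴ = 0.042978 m
A 390–1490 m: 1100 × 1.6×10⁻⁴ × 0.36 = 0.06336 m
A total: 0.162338 m
B 0–290 m: 0.29 × 290 × 1.6×10⁻⁴ = 0.013456 m
B Layer 2: 0.23 × 660 × 1.3×10⁻⁴ = 0.019734 m
B 950–1950 m: 1000 × 0.92×10⁻⁴ × 0.11 = 0.01012 m
B total: 0.04331 m
Ratio: 0.162338 / 0.04331 ≈ 3.748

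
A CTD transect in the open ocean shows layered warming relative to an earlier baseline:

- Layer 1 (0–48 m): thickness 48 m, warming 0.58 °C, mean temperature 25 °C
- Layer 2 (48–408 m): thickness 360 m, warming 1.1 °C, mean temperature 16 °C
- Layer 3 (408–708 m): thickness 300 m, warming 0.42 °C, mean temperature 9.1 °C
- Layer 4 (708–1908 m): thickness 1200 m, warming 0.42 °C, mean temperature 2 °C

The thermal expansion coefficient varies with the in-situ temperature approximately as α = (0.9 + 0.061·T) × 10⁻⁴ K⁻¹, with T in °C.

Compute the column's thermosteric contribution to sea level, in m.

Δh ≈ 0.151 m

Layer 1: α = (0.9 + 0.061×25)×10⁻⁴ = 2.425×10⁻⁴ K⁻¹
Layer 2: α = (0.9 + 0.061×16)×10⁻⁴ = 1.876×10⁻⁴ K⁻¹
Layer 3: α = (0.9 + 0.061×9.1)×10⁻⁴ = 1.4551×10⁻⁴ K⁻¹
Layer 4: α = (0.9 + 0.061×2)×10⁻⁴ = 1.022×10⁻⁴ K⁻¹
0–48 m: 2.425×10⁻⁴ × 0.58 × 48 = 0.0067512 m
1.1 × 1.876×10⁻⁴ × 360 = 0.0742896 m
Layer 3: 300 × 1.4551×10⁻⁴ × 0.42 = 0.01833426 m
1200 × 0.42 × 1.022×10⁻⁴ = 0.0515088 m
Δh = 0.0067512 + 0.0742896 + 0.01833426 + 0.0515088 = 0.15088386 m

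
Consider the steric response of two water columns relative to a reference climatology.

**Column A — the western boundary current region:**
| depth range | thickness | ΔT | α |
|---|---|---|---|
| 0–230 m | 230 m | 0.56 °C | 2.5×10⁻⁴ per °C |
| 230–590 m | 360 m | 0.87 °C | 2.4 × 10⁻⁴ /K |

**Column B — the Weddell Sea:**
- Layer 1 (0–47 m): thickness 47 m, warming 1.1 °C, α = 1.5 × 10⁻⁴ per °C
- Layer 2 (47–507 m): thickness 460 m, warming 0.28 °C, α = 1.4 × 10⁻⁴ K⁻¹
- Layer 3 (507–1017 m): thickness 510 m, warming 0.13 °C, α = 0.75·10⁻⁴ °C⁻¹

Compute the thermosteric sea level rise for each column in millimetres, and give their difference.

A Layer 1: 0.56 × 2.5×10⁻⁴ × 230 = 0.03220 m
A 230–590 m: 360 × 2.4×10⁻⁴ × 0.87 = 0.075168 m
A total: 0.107368 m
B 0–47 m: 1.5×10⁻⁴ × 47 × 1.1 = 0.007755 m
B Layer 2: 1.4×10⁻⁴ × 460 × 0.28 = 0.018032 m
B Layer 3: 510 × 0.13 × 0.75×10⁻⁴ = 0.0049725 m
B total: 0.0307595 m
Difference: 0.107368 − 0.0307595 = 0.0766085 m

A: 110 mm; B: 31 mm; difference 77 mm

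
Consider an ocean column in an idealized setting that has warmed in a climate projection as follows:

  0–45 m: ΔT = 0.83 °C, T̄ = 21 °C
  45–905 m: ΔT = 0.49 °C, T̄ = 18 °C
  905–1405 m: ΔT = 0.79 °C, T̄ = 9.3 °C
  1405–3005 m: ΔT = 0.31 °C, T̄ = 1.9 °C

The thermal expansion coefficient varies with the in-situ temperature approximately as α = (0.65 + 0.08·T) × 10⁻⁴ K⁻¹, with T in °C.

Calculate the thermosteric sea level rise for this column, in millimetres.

about 192 mm

Layer 1: α = (0.65 + 0.08×21)×10⁻⁴ = 2.33×10⁻⁴ K⁻¹
Layer 2: α = (0.65 + 0.08×18)×10⁻⁴ = 2.09×10⁻⁴ K⁻¹
Layer 3: α = (0.65 + 0.08×9.3)×10⁻⁴ = 1.394×10⁻⁴ K⁻¹
Layer 4: α = (0.65 + 0.08×1.9)×10⁻⁴ = 0.802×10⁻⁴ K⁻¹
Layer 1: 0.83 × 45 × 2.33×10⁻⁴ = 0.00870255 m
Layer 2: 2.09×10⁻⁴ × 0.49 × 860 = 0.0880726 m
Layer 3: 0.79 × 1.394×10⁻⁴ × 500 = 0.055063 m
1405–3005 m: 1600 × 0.802×10⁻⁴ × 0.31 = 0.0397792 m
Δh = 0.00870255 + 0.0880726 + 0.055063 + 0.0397792 = 0.19161735 m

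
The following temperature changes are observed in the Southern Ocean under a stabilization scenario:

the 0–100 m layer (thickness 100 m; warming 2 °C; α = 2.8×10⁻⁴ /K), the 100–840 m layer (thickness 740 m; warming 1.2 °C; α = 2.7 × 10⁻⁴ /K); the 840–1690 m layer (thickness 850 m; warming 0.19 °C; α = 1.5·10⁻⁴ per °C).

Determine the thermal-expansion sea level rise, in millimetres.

0–100 m: 100 × 2.8×10⁻⁴ × 2 = 0.05600 m
Layer 2: 740 × 2.7×10⁻⁴ × 1.2 = 0.23976 m
840–1690 m: 850 × 1.5×10⁻⁴ × 0.19 = 0.024225 m
Δh = 0.05600 + 0.23976 + 0.024225 = 0.319985 m ≈ 320 mm

about 320 mm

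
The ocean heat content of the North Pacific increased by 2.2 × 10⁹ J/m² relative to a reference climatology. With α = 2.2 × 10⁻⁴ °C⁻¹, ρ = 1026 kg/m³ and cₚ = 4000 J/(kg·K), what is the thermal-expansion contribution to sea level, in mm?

Δh = αQ/(ρcₚ) = 2.2×10⁻⁴ × 2.2×10⁹ / (1026 × 4000) ≈ 0.11793 m

about 120 mm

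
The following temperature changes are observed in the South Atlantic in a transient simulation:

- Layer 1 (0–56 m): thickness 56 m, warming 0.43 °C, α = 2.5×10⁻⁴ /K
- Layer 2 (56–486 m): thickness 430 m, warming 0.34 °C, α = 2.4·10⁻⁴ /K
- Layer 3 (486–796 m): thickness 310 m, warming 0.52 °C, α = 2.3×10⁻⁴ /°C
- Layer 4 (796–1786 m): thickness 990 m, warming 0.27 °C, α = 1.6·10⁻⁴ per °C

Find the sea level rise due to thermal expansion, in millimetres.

0–56 m: 2.5×10⁻⁴ × 56 × 0.43 = 0.00602 m
56–486 m: 430 × 2.4×10⁻⁴ × 0.34 = 0.035088 m
486–796 m: 0.52 × 2.3×10⁻⁴ × 310 = 0.037076 m
990 × 0.27 × 1.6×10⁻⁴ = 0.042768 m
Δh = 0.00602 + 0.035088 + 0.037076 + 0.042768 = 0.120952 m ≈ 120 mm

Δh ≈ 120 mm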